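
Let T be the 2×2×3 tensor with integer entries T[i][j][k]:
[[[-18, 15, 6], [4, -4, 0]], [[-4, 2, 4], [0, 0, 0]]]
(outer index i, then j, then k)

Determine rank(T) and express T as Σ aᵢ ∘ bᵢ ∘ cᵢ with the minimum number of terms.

rank(T) = 2

Lower bound: in the mode-2 unfolding of T (rows indexed by j, columns by (i,k)) the 2×2 minor on rows j ∈ {0, 1}, columns (i,k) ∈ {(0,0), (0,1)} is det [[-18, 15], [4, -4]] = 12 ≠ 0, so that unfolding has rank ≥ 2 and hence rank(T) ≥ 2 (CP rank is at least every unfolding rank, though it can be larger).
Upper bound: with S_k = T[:,:,k], the two rank-1 terms a₁b₁ᵀ, a₂b₂ᵀ are the rank-1 members of the pencil x·S₀ + y·S₁.
det(x·S₀ + y·S₁) is 16·x² − 24·xy + 8·y² = 8·(2·x − y)(x − y), vanishing at (x:y) = (1:2) and (1:1).
M₁ = S₀ + 2·S₁ = [[12, -4], [0, 0]] = 4·(1, 0)(3, -1)ᵀ and M₂ = S₀ + S₁ = [[-3, 0], [-2, 0]] = −(3, 2)(1, 0)ᵀ, so take a₁ = (1, 0), b₁ = (3, -1), a₂ = (3, 2), b₂ = (1, 0).
Each slice is an integer combination of E₁ = a₁b₁ᵀ and E₂ = a₂b₂ᵀ: S₀ = −4·E₁ − 2·E₂, S₁ = 4·E₁ + E₂, S₂ = 2·E₂; reading off coefficients, c₁ = (-4, 4, 0) and c₂ = (-2, 1, 2).
Hence T = (1, 0) ∘ (3, -1) ∘ (-4, 4, 0) + (3, 2) ∘ (1, 0) ∘ (-2, 1, 2), so rank(T) ≤ 2.
These bounds meet, so rank(T) = 2.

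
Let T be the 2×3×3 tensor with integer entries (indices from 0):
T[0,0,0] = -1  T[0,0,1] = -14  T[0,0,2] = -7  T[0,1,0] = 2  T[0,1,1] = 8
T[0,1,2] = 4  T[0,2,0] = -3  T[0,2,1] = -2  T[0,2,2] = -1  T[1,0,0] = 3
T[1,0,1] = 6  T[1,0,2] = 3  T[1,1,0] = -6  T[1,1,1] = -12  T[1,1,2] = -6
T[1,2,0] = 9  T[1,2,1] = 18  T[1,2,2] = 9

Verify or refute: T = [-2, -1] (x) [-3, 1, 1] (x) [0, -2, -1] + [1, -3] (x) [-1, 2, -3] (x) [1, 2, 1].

No

Reconstruct entry (1,0,1) from the claimed factors: Σₗ aₗ[1]bₗ[0]cₗ[1] = (-1)·(-3)·(-2) + (-3)·(-1)·(2) = 0, but T[1,0,1] = 6. The claim is false.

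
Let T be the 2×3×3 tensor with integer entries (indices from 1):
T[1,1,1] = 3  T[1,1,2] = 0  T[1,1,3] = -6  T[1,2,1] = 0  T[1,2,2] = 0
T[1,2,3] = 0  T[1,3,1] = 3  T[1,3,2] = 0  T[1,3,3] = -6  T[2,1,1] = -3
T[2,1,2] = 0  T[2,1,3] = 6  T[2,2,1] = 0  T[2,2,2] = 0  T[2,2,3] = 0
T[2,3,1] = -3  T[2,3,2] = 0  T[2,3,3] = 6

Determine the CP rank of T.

1

Lower bound: T ≠ 0 (e.g. T[1,1,1] = 3), so rank(T) ≥ 1.
Upper bound: the mode-1 fibre T[:,1,1] = [3, -3] gives a = [1, -1] (primitive direction); the mode-2 fibre T[1,:,1] = [3, 0, 3] gives b = [1, 0, 1]; then c[k] = T[1,1,k] / (a[1]·b[1]) = [3, 0, -6] / 1 = [3, 0, -6].
Expanding [1, -1] (x) [1, 0, 1] (x) [3, 0, -6] reproduces all 18 entries of T, so T = [1, -1] (x) [1, 0, 1] (x) [3, 0, -6] and rank(T) ≤ 1.
These bounds meet, so rank(T) = 1.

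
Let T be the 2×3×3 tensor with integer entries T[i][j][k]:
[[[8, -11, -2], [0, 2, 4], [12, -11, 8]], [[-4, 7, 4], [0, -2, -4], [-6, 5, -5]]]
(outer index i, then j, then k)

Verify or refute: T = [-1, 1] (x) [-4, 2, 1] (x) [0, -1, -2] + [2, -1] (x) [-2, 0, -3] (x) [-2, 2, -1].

No

Reconstruct entry (0,0,1) from the claimed factors: Σₗ aₗ[0]bₗ[0]cₗ[1] = (-1)·(-4)·(-1) + (2)·(-2)·(2) = -12, but T[0,0,1] = -11. The claim is false.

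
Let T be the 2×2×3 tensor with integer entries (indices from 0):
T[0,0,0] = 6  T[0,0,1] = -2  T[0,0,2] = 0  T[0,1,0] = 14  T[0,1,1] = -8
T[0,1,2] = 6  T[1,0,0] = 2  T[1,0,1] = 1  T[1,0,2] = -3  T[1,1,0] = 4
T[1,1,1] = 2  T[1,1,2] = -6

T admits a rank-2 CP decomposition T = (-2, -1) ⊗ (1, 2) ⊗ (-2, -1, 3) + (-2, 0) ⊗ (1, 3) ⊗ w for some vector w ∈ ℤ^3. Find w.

w = (-1, 2, -3)

Subtract the known terms from T to get the rank-1 residual R = (-2, 0) ⊗ (1, 3) ⊗ w, so R[i,j,k] = a[i]·b[j]·w[k]. Pick indices with nonzero a[0]·b[0] = (-2)·(1) = -2. Only the fibre through (0,0,·) is needed: R[0,0,:] = T[0,0,:] − Σₗ aₗ[0]bₗ[0]cₗ = [6, -2, 0] − (-2)·(1)·(-2, -1, 3) = [2, -4, 6]. Then w[k] = R[0,0,k] / -2 for each k, giving w = [2, -4, 6] / -2 = (-1, 2, -3).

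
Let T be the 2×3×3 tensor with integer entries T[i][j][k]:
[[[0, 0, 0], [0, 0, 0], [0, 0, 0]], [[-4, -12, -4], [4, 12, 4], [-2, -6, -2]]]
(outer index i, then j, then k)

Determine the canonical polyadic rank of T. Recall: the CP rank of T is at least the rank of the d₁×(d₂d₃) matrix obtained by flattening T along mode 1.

1

Lower bound: T ≠ 0 (e.g. T[1,0,0] = -4), so rank(T) ≥ 1.
Upper bound: if T = a ⊗ b ⊗ c then every fibre of T is a multiple of the corresponding factor, so read the factors off the fibres through the nonzero entry T[1,0,0] = -4.
The mode-1 fibre T[:,0,0] = [0, -4] gives a = (0, 1) (primitive direction); the mode-2 fibre T[1,:,0] = [-4, 4, -2] gives b = (2, -2, 1); then c[k] = T[1,0,k] / (a[1]·b[0]) = [-4, -12, -4] / 2 = (-2, -6, -2).
Expanding (0, 1) ⊗ (2, -2, 1) ⊗ (-2, -6, -2) reproduces all 18 entries of T, so T = (0, 1) ⊗ (2, -2, 1) ⊗ (-2, -6, -2) and rank(T) ≤ 1.
These bounds meet, so rank(T) = 1.
Check entry T[0,1,1] = 0: (0)·(-2)·(-6) = 0.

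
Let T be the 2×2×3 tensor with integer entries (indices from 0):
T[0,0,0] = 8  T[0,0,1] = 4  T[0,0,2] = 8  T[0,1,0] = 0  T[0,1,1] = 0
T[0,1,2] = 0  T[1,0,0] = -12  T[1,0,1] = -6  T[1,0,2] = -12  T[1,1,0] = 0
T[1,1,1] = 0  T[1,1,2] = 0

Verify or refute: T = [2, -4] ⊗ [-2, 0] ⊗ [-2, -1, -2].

Reconstruct entry (1,0,0) from the claimed factors: Σₗ aₗ[1]bₗ[0]cₗ[0] = (-4)·(-2)·(-2) = -16, but T[1,0,0] = -12. The claim is false.

No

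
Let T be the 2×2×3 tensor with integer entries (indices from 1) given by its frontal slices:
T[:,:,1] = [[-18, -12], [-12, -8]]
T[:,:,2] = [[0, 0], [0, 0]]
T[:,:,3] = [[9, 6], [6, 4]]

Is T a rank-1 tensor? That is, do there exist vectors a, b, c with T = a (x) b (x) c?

The mode-1 fibre T[:,1,1] = [-18, -12] gives a = [3, 2] (primitive direction); the mode-2 fibre T[1,:,1] = [-18, -12] gives b = [3, 2]; then c[k] = T[1,1,k] / (a[1]·b[1]) = [-18, 0, 9] / 9 = [-2, 0, 1].
Expanding [3, 2] (x) [3, 2] (x) [-2, 0, 1] reproduces all 12 entries of T, so T = [3, 2] (x) [3, 2] (x) [-2, 0, 1] and rank(T) ≤ 1.
Equivalently every frontal slice T[:,:,k] is c[k] times the rank-1 matrix [3, 2] (x) [3, 2]. So T has rank 1 (it is nonzero).

Yes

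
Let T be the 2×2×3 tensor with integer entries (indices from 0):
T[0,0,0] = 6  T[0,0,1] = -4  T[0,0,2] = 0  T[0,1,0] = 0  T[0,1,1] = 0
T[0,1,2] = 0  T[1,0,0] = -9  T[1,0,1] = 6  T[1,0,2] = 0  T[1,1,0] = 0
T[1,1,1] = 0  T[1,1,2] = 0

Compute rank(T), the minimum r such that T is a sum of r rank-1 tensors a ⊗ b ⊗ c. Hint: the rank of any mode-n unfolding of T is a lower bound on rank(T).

Lower bound: T ≠ 0 (e.g. T[0,0,0] = 6), so rank(T) ≥ 1.
Upper bound: if T = a ⊗ b ⊗ c then every fibre of T is a multiple of the corresponding factor, so read the factors off the fibres through the nonzero entry T[0,0,0] = 6.
The mode-1 fibre T[:,0,0] = [6, -9] gives a = [2, -3] (primitive direction); the mode-2 fibre T[0,:,0] = [6, 0] gives b = [1, 0]; then c[k] = T[0,0,k] / (a[0]·b[0]) = [6, -4, 0] / 2 = [3, -2, 0].
Expanding [2, -3] ⊗ [1, 0] ⊗ [3, -2, 0] reproduces all 12 entries of T, so T = [2, -3] ⊗ [1, 0] ⊗ [3, -2, 0] and rank(T) ≤ 1.
These bounds meet, so rank(T) = 1.

1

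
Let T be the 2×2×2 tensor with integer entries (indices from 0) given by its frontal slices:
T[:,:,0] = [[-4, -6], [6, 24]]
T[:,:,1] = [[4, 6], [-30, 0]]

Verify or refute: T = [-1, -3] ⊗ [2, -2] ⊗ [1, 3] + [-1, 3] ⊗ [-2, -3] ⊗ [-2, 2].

No

Reconstruct entry (0,0,0) from the claimed factors: Σₗ aₗ[0]bₗ[0]cₗ[0] = (-1)·(2)·(1) + (-1)·(-2)·(-2) = -6, but T[0,0,0] = -4. The claim is false.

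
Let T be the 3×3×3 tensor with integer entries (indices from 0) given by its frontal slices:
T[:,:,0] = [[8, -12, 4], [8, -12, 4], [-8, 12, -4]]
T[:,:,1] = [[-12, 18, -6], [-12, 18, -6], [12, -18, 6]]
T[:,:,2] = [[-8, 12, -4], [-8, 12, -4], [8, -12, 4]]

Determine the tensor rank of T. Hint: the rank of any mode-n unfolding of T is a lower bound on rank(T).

1

Lower bound: T ≠ 0 (e.g. T[0,0,0] = 8), so rank(T) ≥ 1.
Upper bound: if T = a ⊗ b ⊗ c then every fibre of T is a multiple of the corresponding factor, so read the factors off the fibres through the nonzero entry T[0,0,0] = 8.
The mode-1 fibre T[:,0,0] = [8, 8, -8] gives a = [1, 1, -1] (primitive direction); the mode-2 fibre T[0,:,0] = [8, -12, 4] gives b = [2, -3, 1]; then c[k] = T[0,0,k] / (a[0]·b[0]) = [8, -12, -8] / 2 = [4, -6, -4].
Expanding [1, 1, -1] ⊗ [2, -3, 1] ⊗ [4, -6, -4] reproduces all 27 entries of T, so T = [1, 1, -1] ⊗ [2, -3, 1] ⊗ [4, -6, -4] and rank(T) ≤ 1.
These bounds meet, so rank(T) = 1.
Check entry T[0,1,0] = -12: (1)·(-3)·(4) = -12.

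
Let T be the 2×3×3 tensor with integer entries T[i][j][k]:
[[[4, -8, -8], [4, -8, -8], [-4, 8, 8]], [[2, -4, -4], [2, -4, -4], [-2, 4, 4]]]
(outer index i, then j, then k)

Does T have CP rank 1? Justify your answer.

The mode-1 fibre T[:,0,0] = [4, 2] gives a = [2, 1] (primitive direction); the mode-2 fibre T[0,:,0] = [4, 4, -4] gives b = [1, 1, -1]; then c[k] = T[0,0,k] / (a[0]·b[0]) = [4, -8, -8] / 2 = [2, -4, -4].
Expanding [2, 1] ⊗ [1, 1, -1] ⊗ [2, -4, -4] reproduces all 18 entries of T, so T = [2, 1] ⊗ [1, 1, -1] ⊗ [2, -4, -4] and rank(T) ≤ 1.
Equivalently every frontal slice T[:,:,k] is c[k] times the rank-1 matrix [2, 1] ⊗ [1, 1, -1]. So T has rank 1 (it is nonzero).

Yes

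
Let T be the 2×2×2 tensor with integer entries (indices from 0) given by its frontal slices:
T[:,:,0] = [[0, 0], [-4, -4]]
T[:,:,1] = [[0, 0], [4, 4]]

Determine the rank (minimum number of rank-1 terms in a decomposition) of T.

Lower bound: T ≠ 0 (e.g. T[1,0,0] = -4), so rank(T) ≥ 1.
Upper bound: if T = a ⊗ b ⊗ c then every fibre of T is a multiple of the corresponding factor, so read the factors off the fibres through the nonzero entry T[1,0,0] = -4.
The mode-1 fibre T[:,0,0] = [0, -4] gives a = [0, 1] (primitive direction); the mode-2 fibre T[1,:,0] = [-4, -4] gives b = [1, 1]; then c[k] = T[1,0,k] / (a[1]·b[0]) = [-4, 4] / 1 = [-4, 4].
Expanding [0, 1] ⊗ [1, 1] ⊗ [-4, 4] reproduces all 8 entries of T, so T = [0, 1] ⊗ [1, 1] ⊗ [-4, 4] and rank(T) ≤ 1.
These bounds meet, so rank(T) = 1.
Check entry T[1,1,1] = 4: (1)·(1)·(4) = 4.

1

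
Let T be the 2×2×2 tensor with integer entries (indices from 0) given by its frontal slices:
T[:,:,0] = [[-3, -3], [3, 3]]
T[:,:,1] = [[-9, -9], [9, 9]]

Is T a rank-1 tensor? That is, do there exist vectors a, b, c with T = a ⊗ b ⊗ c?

Yes

If T = a ⊗ b ⊗ c then every fibre of T is a multiple of the corresponding factor, so read the factors off the fibres through the nonzero entry T[0,0,0] = -3.
The mode-1 fibre T[:,0,0] = [-3, 3] gives a = [1, -1] (primitive direction); the mode-2 fibre T[0,:,0] = [-3, -3] gives b = [1, 1]; then c[k] = T[0,0,k] / (a[0]·b[0]) = [-3, -9] / 1 = [-3, -9].
Expanding [1, -1] ⊗ [1, 1] ⊗ [-3, -9] reproduces all 8 entries of T, so T = [1, -1] ⊗ [1, 1] ⊗ [-3, -9] and rank(T) ≤ 1.
Equivalently every frontal slice T[:,:,k] is c[k] times the rank-1 matrix [1, -1] ⊗ [1, 1]. So T has rank 1 (it is nonzero).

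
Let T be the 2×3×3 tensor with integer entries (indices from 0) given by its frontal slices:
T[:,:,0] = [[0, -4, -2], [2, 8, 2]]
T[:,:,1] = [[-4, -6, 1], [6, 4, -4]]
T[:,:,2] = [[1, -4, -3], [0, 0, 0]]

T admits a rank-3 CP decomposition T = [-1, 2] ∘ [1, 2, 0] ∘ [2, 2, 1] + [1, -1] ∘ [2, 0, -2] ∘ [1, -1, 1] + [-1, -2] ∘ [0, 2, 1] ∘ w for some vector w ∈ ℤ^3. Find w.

w = [0, 1, 1]

Subtract the known terms from T to get the rank-1 residual R = [-1, -2] ∘ [0, 2, 1] ∘ w, so R[i,j,k] = a[i]·b[j]·w[k]. Pick indices with nonzero a[0]·b[1] = (-1)·(2) = -2. Only the fibre through (0,1,·) is needed: R[0,1,:] = T[0,1,:] − Σₗ aₗ[0]bₗ[1]cₗ = [-4, -6, -4] − (-1)·(2)·[2, 2, 1] − (1)·(0)·[1, -1, 1] = [0, -2, -2]. Then w[k] = R[0,1,k] / -2 for each k, giving w = [0, -2, -2] / -2 = [0, 1, 1].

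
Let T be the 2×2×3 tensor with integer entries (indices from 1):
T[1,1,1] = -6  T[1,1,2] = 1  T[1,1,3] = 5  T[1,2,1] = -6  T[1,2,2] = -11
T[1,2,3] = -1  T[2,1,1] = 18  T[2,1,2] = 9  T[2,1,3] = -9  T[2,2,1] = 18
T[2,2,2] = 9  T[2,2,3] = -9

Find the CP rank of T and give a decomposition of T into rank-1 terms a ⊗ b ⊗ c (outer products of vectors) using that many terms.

rank(T) = 2

Lower bound: in the mode-2 unfolding of T (rows indexed by j, columns by (i,k)) the 2×2 minor on rows j ∈ {1, 2}, columns (i,k) ∈ {(1,1), (1,2)} is det [[-6, 1], [-6, -11]] = 72 ≠ 0, so that unfolding has rank ≥ 2 and hence rank(T) ≥ 2 (CP rank is at least every unfolding rank, though it can be larger).
Upper bound: with S_k = T[:,:,k], the two rank-1 terms a₁b₁ᵀ, a₂b₂ᵀ are the rank-1 members of the pencil x·S₁ + y·S₂.
det(x·S₁ + y·S₂) is 216·xy + 108·y² = 108·(y)(2·x + y), vanishing at (x:y) = (1:0) and (1:-2).
M₁ = S₁ = [[-6, -6], [18, 18]] = (-6)·(1, -3)(1, 1)ᵀ and M₂ = S₁ − 2·S₂ = [[-8, 16], [0, 0]] = (-8)·(1, 0)(1, -2)ᵀ, so take a₁ = (1, -3), b₁ = (1, 1), a₂ = (1, 0), b₂ = (1, -2).
Each slice is an integer combination of E₁ = a₁b₁ᵀ and E₂ = a₂b₂ᵀ: S₁ = −6·E₁, S₂ = −3·E₁ + 4·E₂, S₃ = 3·E₁ + 2·E₂; reading off coefficients, c₁ = (-6, -3, 3) and c₂ = (0, 4, 2).
Hence T = (1, -3) ⊗ (1, 1) ⊗ (-6, -3, 3) + (1, 0) ⊗ (1, -2) ⊗ (0, 4, 2), so rank(T) ≤ 2.
These bounds meet, so rank(T) = 2.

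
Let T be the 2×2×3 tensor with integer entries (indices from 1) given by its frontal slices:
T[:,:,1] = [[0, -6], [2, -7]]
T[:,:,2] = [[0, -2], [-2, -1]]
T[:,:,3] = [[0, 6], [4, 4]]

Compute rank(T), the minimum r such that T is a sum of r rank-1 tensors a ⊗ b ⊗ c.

Lower bound: the mode-2 unfolding of T (rows indexed by j, columns by (i,k) = (1,1), (1,2), (1,3), (2,1), (2,2), (2,3)) is [[0, 0, 0, 2, -2, 4], [-6, -2, 6, -7, -1, 4]].
There the 2×2 minor on rows j ∈ {1, 2}, columns (i,k) ∈ {(1,1), (2,1)} is det [[0, 2], [-6, -7]] = 12 ≠ 0, so this unfolding has rank ≥ 2; CP rank is at least every unfolding rank, so rank(T) ≥ 2. (Unfolding ranks only ever bound the CP rank from below — rank(T) can be strictly larger than all of them — so the matching upper bound has to come from an explicit 2-term decomposition.)
Upper bound — finding two terms. Write S_k = T[:,:,k] for the frontal slices: S₁ = [[0, -6], [2, -7]], S₂ = [[0, -2], [-2, -1]], S₃ = [[0, 6], [4, 4]].
If T = a₁ ⊗ b₁ ⊗ c₁ + a₂ ⊗ b₂ ⊗ c₂ then each S_k = c₁[k]·a₁b₁ᵀ + c₂[k]·a₂b₂ᵀ. S₁ and S₂ are linearly independent, so a₁b₁ᵀ and a₂b₂ᵀ must span the same plane of matrices: they are the rank-1 matrices of the form x·S₁ + y·S₂.
det(x·S₁ + y·S₂) is 12·x² − 8·xy − 4·y² = 4·(x − y)(3·x + y), vanishing at (x:y) = (1:1) and (1:-3).
M₁ = S₁ + S₂ = [[0, -8], [0, -8]] = (-8)·[1, 1][0, 1]ᵀ and M₂ = S₁ − 3·S₂ = [[0, 0], [8, -4]] = 4·[0, 1][2, -1]ᵀ, so take a₁ = [1, 1], b₁ = [0, 1], a₂ = [0, 1], b₂ = [2, -1].
Each slice is an integer combination of E₁ = a₁b₁ᵀ and E₂ = a₂b₂ᵀ: S₁ = −6·E₁ + E₂, S₂ = −2·E₁ − E₂, S₃ = 6·E₁ + 2·E₂; reading off coefficients, c₁ = [-6, -2, 6] and c₂ = [1, -1, 2].
Hence T = [1, 1] ⊗ [0, 1] ⊗ [-6, -2, 6] + [0, 1] ⊗ [2, -1] ⊗ [1, -1, 2], so rank(T) ≤ 2.
These bounds meet, so rank(T) = 2.

2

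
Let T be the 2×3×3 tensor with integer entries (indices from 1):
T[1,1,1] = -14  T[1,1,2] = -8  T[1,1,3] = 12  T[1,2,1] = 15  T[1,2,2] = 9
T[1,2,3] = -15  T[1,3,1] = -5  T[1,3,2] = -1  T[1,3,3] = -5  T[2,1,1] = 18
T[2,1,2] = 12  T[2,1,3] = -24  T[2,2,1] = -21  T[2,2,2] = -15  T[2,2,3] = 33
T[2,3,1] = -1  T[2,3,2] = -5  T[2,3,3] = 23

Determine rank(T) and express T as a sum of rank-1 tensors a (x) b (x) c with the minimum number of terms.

Lower bound: the mode-3 unfolding of T (rows indexed by k, columns by (i,j) = (1,1), (1,2), (1,3), (2,1), (2,2), (2,3)) is [[-14, 15, -5, 18, -21, -1], [-8, 9, -1, 12, -15, -5], [12, -15, -5, -24, 33, 23]].
There the 2×2 minor on rows k ∈ {1, 2}, columns (i,j) ∈ {(1,1), (1,2)} is det [[-14, 15], [-8, 9]] = -6 ≠ 0, so this unfolding has rank ≥ 2; CP rank is at least every unfolding rank, so rank(T) ≥ 2. (Flattening ranks never certify an upper bound on CP rank; for that we must actually write T with 2 rank-1 terms.)
Upper bound — finding two terms. Write S_k = T[:,:,k] for the frontal slices: S₁ = [[-14, 15, -5], [18, -21, -1]], S₂ = [[-8, 9, -1], [12, -15, -5]], S₃ = [[12, -15, -5], [-24, 33, 23]].
If T = a₁ (x) b₁ (x) c₁ + a₂ (x) b₂ (x) c₂ then each S_k = c₁[k]·a₁b₁ᵀ + c₂[k]·a₂b₂ᵀ. S₁ and S₂ are linearly independent, so a₁b₁ᵀ and a₂b₂ᵀ must span the same plane of matrices: they are the rank-1 matrices of the form x·S₁ + y·S₂.
The 2×2 minor of x·S₁ + y·S₂ on rows {1,2}, columns {1,2} is 24·x² + 36·xy + 12·y² = 12·(x + y)(2·x + y), vanishing at (x:y) = (1:-1) and (1:-2).
M₁ = S₁ − S₂ = [[-6, 6, -4], [6, -6, 4]] = (-2)·[1, -1][3, -3, 2]ᵀ and M₂ = S₁ − 2·S₂ = [[2, -3, -3], [-6, 9, 9]] = [1, -3][2, -3, -3]ᵀ, so take a₁ = [1, -1], b₁ = [3, -3, 2], a₂ = [1, -3], b₂ = [2, -3, -3].
Each slice is an integer combination of E₁ = a₁b₁ᵀ and E₂ = a₂b₂ᵀ: S₁ = −4·E₁ − E₂, S₂ = −2·E₁ − E₂, S₃ = 2·E₁ + 3·E₂; reading off coefficients, c₁ = [-4, -2, 2] and c₂ = [-1, -1, 3].
Hence T = [1, -1] (x) [3, -3, 2] (x) [-4, -2, 2] + [1, -3] (x) [2, -3, -3] (x) [-1, -1, 3], so rank(T) ≤ 2.
These bounds meet, so rank(T) = 2.

rank(T) = 2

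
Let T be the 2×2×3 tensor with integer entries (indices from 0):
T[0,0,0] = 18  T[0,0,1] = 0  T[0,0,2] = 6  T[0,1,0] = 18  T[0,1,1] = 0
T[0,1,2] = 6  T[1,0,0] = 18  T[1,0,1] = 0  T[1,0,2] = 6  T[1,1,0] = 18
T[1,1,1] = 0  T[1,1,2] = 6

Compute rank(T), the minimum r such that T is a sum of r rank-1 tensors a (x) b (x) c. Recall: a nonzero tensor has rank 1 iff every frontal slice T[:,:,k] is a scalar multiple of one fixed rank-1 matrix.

Lower bound: T ≠ 0 (e.g. T[0,0,0] = 18), so rank(T) ≥ 1.
Upper bound: if T = a (x) b (x) c then every fibre of T is a multiple of the corresponding factor, so read the factors off the fibres through the nonzero entry T[0,0,0] = 18.
The mode-1 fibre T[:,0,0] = [18, 18] gives a = (1, 1) (primitive direction); the mode-2 fibre T[0,:,0] = [18, 18] gives b = (1, 1); then c[k] = T[0,0,k] / (a[0]·b[0]) = [18, 0, 6] / 1 = (18, 0, 6).
Expanding (1, 1) (x) (1, 1) (x) (18, 0, 6) reproduces all 12 entries of T, so T = (1, 1) (x) (1, 1) (x) (18, 0, 6) and rank(T) ≤ 1.
These bounds meet, so rank(T) = 1.

1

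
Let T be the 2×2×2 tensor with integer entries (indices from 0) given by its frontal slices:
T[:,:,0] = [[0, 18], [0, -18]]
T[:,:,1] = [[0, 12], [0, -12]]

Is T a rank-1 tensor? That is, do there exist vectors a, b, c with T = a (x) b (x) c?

Yes

If T = a (x) b (x) c then every fibre of T is a multiple of the corresponding factor, so read the factors off the fibres through the nonzero entry T[0,1,0] = 18.
The mode-1 fibre T[:,1,0] = [18, -18] gives a = [1, -1] (primitive direction); the mode-2 fibre T[0,:,0] = [0, 18] gives b = [0, 1]; then c[k] = T[0,1,k] / (a[0]·b[1]) = [18, 12] / 1 = [18, 12].
Expanding [1, -1] (x) [0, 1] (x) [18, 12] reproduces all 8 entries of T, so T = [1, -1] (x) [0, 1] (x) [18, 12] and rank(T) ≤ 1.
Equivalently every frontal slice T[:,:,k] is c[k] times the rank-1 matrix [1, -1] (x) [0, 1]. So T has rank 1 (it is nonzero).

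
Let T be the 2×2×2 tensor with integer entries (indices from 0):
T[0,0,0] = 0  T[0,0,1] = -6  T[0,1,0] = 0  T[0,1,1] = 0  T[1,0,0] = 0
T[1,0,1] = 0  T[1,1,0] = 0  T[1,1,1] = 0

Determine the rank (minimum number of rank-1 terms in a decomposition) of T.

1

Lower bound: T ≠ 0 (e.g. T[0,0,1] = -6), so rank(T) ≥ 1.
Upper bound: the mode-1 fibre T[:,0,1] = [-6, 0] gives a = (1, 0) (primitive direction); the mode-2 fibre T[0,:,1] = [-6, 0] gives b = (1, 0); then c[k] = T[0,0,k] / (a[0]·b[0]) = [0, -6] / 1 = (0, -6).
Expanding (1, 0) (x) (1, 0) (x) (0, -6) reproduces all 8 entries of T, so T = (1, 0) (x) (1, 0) (x) (0, -6) and rank(T) ≤ 1.
These bounds meet, so rank(T) = 1.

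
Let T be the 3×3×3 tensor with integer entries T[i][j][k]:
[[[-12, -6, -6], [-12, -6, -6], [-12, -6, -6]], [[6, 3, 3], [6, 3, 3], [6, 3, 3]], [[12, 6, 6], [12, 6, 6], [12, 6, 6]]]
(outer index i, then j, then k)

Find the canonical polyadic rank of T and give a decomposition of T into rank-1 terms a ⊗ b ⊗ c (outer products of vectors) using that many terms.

Lower bound: T ≠ 0 (e.g. T[0,0,0] = -12), so rank(T) ≥ 1.
Upper bound: if T = a ⊗ b ⊗ c then every fibre of T is a multiple of the corresponding factor, so read the factors off the fibres through the nonzero entry T[0,0,0] = -12.
The mode-1 fibre T[:,0,0] = [-12, 6, 12] gives a = [2, -1, -2] (primitive direction); the mode-2 fibre T[0,:,0] = [-12, -12, -12] gives b = [1, 1, 1]; then c[k] = T[0,0,k] / (a[0]·b[0]) = [-12, -6, -6] / 2 = [-6, -3, -3].
Expanding [2, -1, -2] ⊗ [1, 1, 1] ⊗ [-6, -3, -3] reproduces all 27 entries of T, so T = [2, -1, -2] ⊗ [1, 1, 1] ⊗ [-6, -3, -3] and rank(T) ≤ 1.
These bounds meet, so rank(T) = 1.

rank(T) = 1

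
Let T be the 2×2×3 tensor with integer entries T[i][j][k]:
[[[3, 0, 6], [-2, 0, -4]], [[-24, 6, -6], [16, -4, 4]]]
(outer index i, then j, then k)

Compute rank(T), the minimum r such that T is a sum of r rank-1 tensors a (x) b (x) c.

Lower bound: the mode-1 unfolding of T (rows indexed by i, columns by (j,k) = (0,0), (0,1), (0,2), (1,0), (1,1), (1,2)) is [[3, 0, 6, -2, 0, -4], [-24, 6, -6, 16, -4, 4]].
There the 2×2 minor on rows i ∈ {0, 1}, columns (j,k) ∈ {(0,0), (0,1)} is det [[3, 0], [-24, 6]] = 18 ≠ 0, so this unfolding has rank ≥ 2; CP rank is at least every unfolding rank, so rank(T) ≥ 2. (Flattening ranks never certify an upper bound on CP rank; for that we must actually write T with 2 rank-1 terms.)
Upper bound — finding two terms. Every mode-2 slice of T is a multiple of one matrix: T[:,j,:] = b[j]·M with b = (3, -2) and M = [[1, 0, 2], [-8, 2, -2]] (rows indexed by i, columns by k). So it suffices to write M as a sum of two rank-1 matrices.
Splitting M by its rows (i = 0, 1), M = (1, 0)(1, 0, 2)ᵀ + (0, 1)(-8, 2, -2)ᵀ.
Hence T = (1, 0) (x) (3, -2) (x) (1, 0, 2) + (0, 1) (x) (3, -2) (x) (-8, 2, -2), so rank(T) ≤ 2.
These bounds meet, so rank(T) = 2.

2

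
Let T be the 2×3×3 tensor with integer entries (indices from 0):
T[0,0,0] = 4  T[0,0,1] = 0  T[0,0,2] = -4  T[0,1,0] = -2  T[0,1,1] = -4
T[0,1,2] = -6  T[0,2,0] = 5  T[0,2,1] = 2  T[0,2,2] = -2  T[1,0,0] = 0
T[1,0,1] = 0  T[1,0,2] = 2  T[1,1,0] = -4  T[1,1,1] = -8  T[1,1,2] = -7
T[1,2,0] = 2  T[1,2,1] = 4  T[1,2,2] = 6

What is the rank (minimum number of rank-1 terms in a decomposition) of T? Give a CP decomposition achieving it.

Lower bound: the mode-2 unfolding of T (rows indexed by j, columns by (i,k) = (0,0), (0,1), (0,2), (1,0), (1,1), (1,2)) is [[4, 0, -4, 0, 0, 2], [-2, -4, -6, -4, -8, -7], [5, 2, -2, 2, 4, 6]].
There the 3×3 minor on rows j ∈ {0, 1, 2}, columns (i,k) ∈ {(0,0), (0,1), (0,2)} is det [[4, 0, -4], [-2, -4, -6], [5, 2, -2]] = 16 ≠ 0, so this unfolding has rank ≥ 3; CP rank is at least every unfolding rank, so rank(T) ≥ 3. (Unfolding ranks only ever bound the CP rank from below — rank(T) can be strictly larger than all of them — so the matching upper bound has to come from an explicit 3-term decomposition.)
Upper bound: T is a sum of 3 rank-1 terms, T = [1, 0] ⊗ [1, 0, 1] ⊗ [4, 0, 0] + [1, 2] ⊗ [0, 2, -1] ⊗ [-1, -2, -2] + [2, -1] ⊗ [2, 1, 2] ⊗ [0, 0, -1] (one valid choice — decompositions are not unique — normalised so each a, b is primitive with positive first nonzero entry; check it by expanding all entries), so rank(T) ≤ 3.
These bounds meet, so rank(T) = 3.

rank(T) = 3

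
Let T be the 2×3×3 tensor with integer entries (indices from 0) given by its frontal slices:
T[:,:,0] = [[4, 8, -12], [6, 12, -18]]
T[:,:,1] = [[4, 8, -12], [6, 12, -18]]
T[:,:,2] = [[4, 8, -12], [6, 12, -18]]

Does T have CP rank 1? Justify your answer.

Yes

If T = a ⊗ b ⊗ c then every fibre of T is a multiple of the corresponding factor, so read the factors off the fibres through the nonzero entry T[0,0,0] = 4.
The mode-1 fibre T[:,0,0] = [4, 6] gives a = [2, 3] (primitive direction); the mode-2 fibre T[0,:,0] = [4, 8, -12] gives b = [1, 2, -3]; then c[k] = T[0,0,k] / (a[0]·b[0]) = [4, 4, 4] / 2 = [2, 2, 2].
Expanding [2, 3] ⊗ [1, 2, -3] ⊗ [2, 2, 2] reproduces all 18 entries of T, so T = [2, 3] ⊗ [1, 2, -3] ⊗ [2, 2, 2] and rank(T) ≤ 1.
Equivalently every frontal slice T[:,:,k] is c[k] times the rank-1 matrix [2, 3] ⊗ [1, 2, -3]. So T has rank 1 (it is nonzero).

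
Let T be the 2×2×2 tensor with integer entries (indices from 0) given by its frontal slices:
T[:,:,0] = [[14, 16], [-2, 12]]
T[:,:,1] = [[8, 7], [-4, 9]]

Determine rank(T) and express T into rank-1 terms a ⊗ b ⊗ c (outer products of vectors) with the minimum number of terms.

Lower bound: the mode-2 unfolding of T (rows indexed by j, columns by (i,k) = (0,0), (0,1), (1,0), (1,1)) is [[14, 8, -2, -4], [16, 7, 12, 9]].
There the 2×2 minor on rows j ∈ {0, 1}, columns (i,k) ∈ {(0,0), (0,1)} is det [[14, 8], [16, 7]] = -30 ≠ 0, so this unfolding has rank ≥ 2; CP rank is at least every unfolding rank, so rank(T) ≥ 2. (Flattening ranks never certify an upper bound on CP rank; for that we must actually write T with 2 rank-1 terms.)
Upper bound — finding two terms. Write S_k = T[:,:,k] for the frontal slices: S₀ = [[14, 16], [-2, 12]], S₁ = [[8, 7], [-4, 9]].
If T = a₁ ⊗ b₁ ⊗ c₁ + a₂ ⊗ b₂ ⊗ c₂ then each S_k = c₁[k]·a₁b₁ᵀ + c₂[k]·a₂b₂ᵀ. S₀ and S₁ are linearly independent, so a₁b₁ᵀ and a₂b₂ᵀ must span the same plane of matrices: they are the rank-1 matrices of the form x·S₀ + y·S₁.
det(x·S₀ + y·S₁) is 200·x² + 300·xy + 100·y² = 100·(x + y)(2·x + y), vanishing at (x:y) = (1:-1) and (1:-2).
M₁ = S₀ − S₁ = [[6, 9], [2, 3]] = (3, 1)(2, 3)ᵀ and M₂ = S₀ − 2·S₁ = [[-2, 2], [6, -6]] = (-2)·(1, -3)(1, -1)ᵀ, so take a₁ = (3, 1), b₁ = (2, 3), a₂ = (1, -3), b₂ = (1, -1).
Each slice is an integer combination of E₁ = a₁b₁ᵀ and E₂ = a₂b₂ᵀ: S₀ = 2·E₁ + 2·E₂, S₁ = E₁ + 2·E₂; reading off coefficients, c₁ = (2, 1) and c₂ = (2, 2).
Hence T = (3, 1) ⊗ (2, 3) ⊗ (2, 1) + (1, -3) ⊗ (1, -1) ⊗ (2, 2), so rank(T) ≤ 2.
These bounds meet, so rank(T) = 2.

rank(T) = 2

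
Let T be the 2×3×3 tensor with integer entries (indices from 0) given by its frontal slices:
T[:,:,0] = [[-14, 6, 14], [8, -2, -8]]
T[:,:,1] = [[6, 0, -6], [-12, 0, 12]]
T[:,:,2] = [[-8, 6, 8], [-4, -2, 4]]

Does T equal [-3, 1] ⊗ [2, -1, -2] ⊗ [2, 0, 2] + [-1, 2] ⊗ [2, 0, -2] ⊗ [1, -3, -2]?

Reconstruct entrywise from the claimed factors. For example, T[1,2,1] = 12 and Σₗ aₗ[1]bₗ[2]cₗ[1] = (1)·(-2)·(0) + (2)·(-2)·(-3) = 12; checking all 18 entries, every one matches. The claim holds.

Yes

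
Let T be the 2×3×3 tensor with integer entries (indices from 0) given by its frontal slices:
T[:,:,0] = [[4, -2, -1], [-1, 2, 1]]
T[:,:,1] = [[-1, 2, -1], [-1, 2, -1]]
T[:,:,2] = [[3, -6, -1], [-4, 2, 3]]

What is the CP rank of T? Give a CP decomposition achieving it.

Lower bound: in the mode-2 unfolding of T (rows indexed by j, columns by (i,k)) the 3×3 minor on rows j ∈ {0, 1, 2}, columns (i,k) ∈ {(0,0), (0,1), (0,2)} is det [[4, -1, 3], [-2, 2, -6], [-1, -1, -1]] = -24 ≠ 0, so that unfolding has rank ≥ 3 and hence rank(T) ≥ 3 (CP rank is at least every unfolding rank, though it can be larger).
Upper bound: T is a sum of 3 rank-1 terms, T = [1, -1] ⊗ [2, -2, -1] ⊗ [1, 0, 2] + [1, 1] ⊗ [1, -2, 1] ⊗ [0, -1, 1] + [2, 1] ⊗ [1, 0, 0] ⊗ [1, 0, -1] (one valid choice — decompositions are not unique — normalised so each a, b is primitive with positive first nonzero entry; check it by expanding all entries), so rank(T) ≤ 3.
These bounds meet, so rank(T) = 3.

rank(T) = 3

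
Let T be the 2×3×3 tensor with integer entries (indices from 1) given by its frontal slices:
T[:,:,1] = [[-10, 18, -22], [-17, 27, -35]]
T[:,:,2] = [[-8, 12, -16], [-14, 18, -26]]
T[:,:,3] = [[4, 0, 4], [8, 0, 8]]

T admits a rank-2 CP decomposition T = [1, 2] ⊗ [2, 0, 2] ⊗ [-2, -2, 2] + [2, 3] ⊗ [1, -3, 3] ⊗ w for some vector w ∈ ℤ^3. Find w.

Subtract the known terms from T to get the rank-1 residual R = [2, 3] ⊗ [1, -3, 3] ⊗ w, so R[i,j,k] = a[i]·b[j]·w[k]. Pick indices with nonzero a[1]·b[1] = (2)·(1) = 2. Only the fibre through (1,1,·) is needed: R[1,1,:] = T[1,1,:] − Σₗ aₗ[1]bₗ[1]cₗ = [-10, -8, 4] − (1)·(2)·[-2, -2, 2] = [-6, -4, 0]. Then w[k] = R[1,1,k] / 2 for each k, giving w = [-6, -4, 0] / 2 = [-3, -2, 0].

w = [-3, -2, 0]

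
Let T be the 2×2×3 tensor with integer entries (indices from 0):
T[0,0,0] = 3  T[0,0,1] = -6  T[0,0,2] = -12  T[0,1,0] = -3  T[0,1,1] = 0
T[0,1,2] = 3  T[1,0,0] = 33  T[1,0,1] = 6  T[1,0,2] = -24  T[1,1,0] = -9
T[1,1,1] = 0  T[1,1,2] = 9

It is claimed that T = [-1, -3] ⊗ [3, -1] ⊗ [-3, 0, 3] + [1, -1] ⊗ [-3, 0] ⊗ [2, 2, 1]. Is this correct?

Yes

Reconstruct entrywise from the claimed factors. For example, T[1,0,2] = -24 and Σₗ aₗ[1]bₗ[0]cₗ[2] = (-3)·(3)·(3) + (-1)·(-3)·(1) = -24; checking all 12 entries, every one matches. The claim holds.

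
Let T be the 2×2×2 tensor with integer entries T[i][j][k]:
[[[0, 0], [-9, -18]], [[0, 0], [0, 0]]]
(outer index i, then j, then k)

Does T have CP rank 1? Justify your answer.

If T = a ⊗ b ⊗ c then every fibre of T is a multiple of the corresponding factor, so read the factors off the fibres through the nonzero entry T[0,1,0] = -9.
The mode-1 fibre T[:,1,0] = [-9, 0] gives a = [1, 0] (primitive direction); the mode-2 fibre T[0,:,0] = [0, -9] gives b = [0, 1]; then c[k] = T[0,1,k] / (a[0]·b[1]) = [-9, -18] / 1 = [-9, -18].
Expanding [1, 0] ⊗ [0, 1] ⊗ [-9, -18] reproduces all 8 entries of T, so T = [1, 0] ⊗ [0, 1] ⊗ [-9, -18] and rank(T) ≤ 1.
Equivalently every frontal slice T[:,:,k] is c[k] times the rank-1 matrix [1, 0] ⊗ [0, 1]. So T has rank 1 (it is nonzero).

Yes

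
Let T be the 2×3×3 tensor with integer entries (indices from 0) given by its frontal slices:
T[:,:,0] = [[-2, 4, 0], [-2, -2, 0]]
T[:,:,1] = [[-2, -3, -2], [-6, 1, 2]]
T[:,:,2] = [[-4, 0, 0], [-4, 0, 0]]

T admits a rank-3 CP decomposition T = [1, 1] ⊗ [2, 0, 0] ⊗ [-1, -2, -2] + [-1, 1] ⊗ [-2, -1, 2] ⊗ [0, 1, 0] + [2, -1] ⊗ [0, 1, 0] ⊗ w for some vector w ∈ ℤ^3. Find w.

w = [2, -2, 0]

Subtract the known terms from T to get the rank-1 residual R = [2, -1] ⊗ [0, 1, 0] ⊗ w, so R[i,j,k] = a[i]·b[j]·w[k]. Pick indices with nonzero a[0]·b[1] = (2)·(1) = 2. Only the fibre through (0,1,·) is needed: R[0,1,:] = T[0,1,:] − Σₗ aₗ[0]bₗ[1]cₗ = [4, -3, 0] − (1)·(0)·[-1, -2, -2] − (-1)·(-1)·[0, 1, 0] = [4, -4, 0]. Then w[k] = R[0,1,k] / 2 for each k, giving w = [4, -4, 0] / 2 = [2, -2, 0].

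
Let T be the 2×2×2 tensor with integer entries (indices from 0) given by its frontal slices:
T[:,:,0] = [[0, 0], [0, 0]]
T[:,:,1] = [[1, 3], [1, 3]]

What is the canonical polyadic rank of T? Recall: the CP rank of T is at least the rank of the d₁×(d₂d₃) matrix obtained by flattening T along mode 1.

Lower bound: T ≠ 0 (e.g. T[0,0,1] = 1), so rank(T) ≥ 1.
Upper bound: if T = a (x) b (x) c then every fibre of T is a multiple of the corresponding factor, so read the factors off the fibres through the nonzero entry T[0,0,1] = 1.
The mode-1 fibre T[:,0,1] = [1, 1] gives a = (1, 1) (primitive direction); the mode-2 fibre T[0,:,1] = [1, 3] gives b = (1, 3); then c[k] = T[0,0,k] / (a[0]·b[0]) = [0, 1] / 1 = (0, 1).
Expanding (1, 1) (x) (1, 3) (x) (0, 1) reproduces all 8 entries of T, so T = (1, 1) (x) (1, 3) (x) (0, 1) and rank(T) ≤ 1.
These bounds meet, so rank(T) = 1.

1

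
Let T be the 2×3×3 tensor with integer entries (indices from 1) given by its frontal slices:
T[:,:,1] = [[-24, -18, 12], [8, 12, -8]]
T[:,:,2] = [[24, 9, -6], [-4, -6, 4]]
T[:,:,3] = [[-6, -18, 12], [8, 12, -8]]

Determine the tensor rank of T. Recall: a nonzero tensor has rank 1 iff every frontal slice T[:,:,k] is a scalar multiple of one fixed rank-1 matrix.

Lower bound: the mode-3 unfolding of T (rows indexed by k, columns by (i,j) = (1,1), (1,2), (1,3), (2,1), (2,2), (2,3)) is [[-24, -18, 12, 8, 12, -8], [24, 9, -6, -4, -6, 4], [-6, -18, 12, 8, 12, -8]].
There the 2×2 minor on rows k ∈ {1, 2}, columns (i,j) ∈ {(1,1), (1,2)} is det [[-24, -18], [24, 9]] = 216 ≠ 0, so this unfolding has rank ≥ 2; CP rank is at least every unfolding rank, so rank(T) ≥ 2. (Unfolding ranks only ever bound the CP rank from below — rank(T) can be strictly larger than all of them — so the matching upper bound has to come from an explicit 2-term decomposition.)
Upper bound — finding two terms. Write S_k = T[:,:,k] for the frontal slices: S₁ = [[-24, -18, 12], [8, 12, -8]], S₂ = [[24, 9, -6], [-4, -6, 4]], S₃ = [[-6, -18, 12], [8, 12, -8]].
If T = a₁ ⊗ b₁ ⊗ c₁ + a₂ ⊗ b₂ ⊗ c₂ then each S_k = c₁[k]·a₁b₁ᵀ + c₂[k]·a₂b₂ᵀ. S₁ and S₂ are linearly independent, so a₁b₁ᵀ and a₂b₂ᵀ must span the same plane of matrices: they are the rank-1 matrices of the form x·S₁ + y·S₂.
The 2×2 minor of x·S₁ + y·S₂ on rows {1,2}, columns {1,2} is −144·x² + 288·xy − 108·y² = (-36)·(2·x − 3·y)(2·x − y), vanishing at (x:y) = (3:2) and (1:2).
M₁ = 3·S₁ + 2·S₂ = [[-24, -36, 24], [16, 24, -16]] = (-4)·[3, -2][2, 3, -2]ᵀ and M₂ = S₁ + 2·S₂ = [[24, 0, 0], [0, 0, 0]] = 24·[1, 0][1, 0, 0]ᵀ, so take a₁ = [3, -2], b₁ = [2, 3, -2], a₂ = [1, 0], b₂ = [1, 0, 0].
Each slice is an integer combination of E₁ = a₁b₁ᵀ and E₂ = a₂b₂ᵀ: S₁ = −2·E₁ − 12·E₂, S₂ = E₁ + 18·E₂, S₃ = −2·E₁ + 6·E₂; reading off coefficients, c₁ = [-2, 1, -2] and c₂ = [-12, 18, 6].
Hence T = [3, -2] ⊗ [2, 3, -2] ⊗ [-2, 1, -2] + [1, 0] ⊗ [1, 0, 0] ⊗ [-12, 18, 6], so rank(T) ≤ 2.
These bounds meet, so rank(T) = 2.

2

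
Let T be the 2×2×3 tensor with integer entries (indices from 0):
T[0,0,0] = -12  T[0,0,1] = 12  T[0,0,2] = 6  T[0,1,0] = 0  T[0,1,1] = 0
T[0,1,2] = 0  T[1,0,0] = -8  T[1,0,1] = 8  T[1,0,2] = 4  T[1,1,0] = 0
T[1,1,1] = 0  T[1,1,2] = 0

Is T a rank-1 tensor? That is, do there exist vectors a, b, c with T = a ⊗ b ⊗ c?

Yes

If T = a ⊗ b ⊗ c then every fibre of T is a multiple of the corresponding factor, so read the factors off the fibres through the nonzero entry T[0,0,0] = -12.
The mode-1 fibre T[:,0,0] = [-12, -8] gives a = [3, 2] (primitive direction); the mode-2 fibre T[0,:,0] = [-12, 0] gives b = [1, 0]; then c[k] = T[0,0,k] / (a[0]·b[0]) = [-12, 12, 6] / 3 = [-4, 4, 2].
Expanding [3, 2] ⊗ [1, 0] ⊗ [-4, 4, 2] reproduces all 12 entries of T, so T = [3, 2] ⊗ [1, 0] ⊗ [-4, 4, 2] and rank(T) ≤ 1.
Equivalently every frontal slice T[:,:,k] is c[k] times the rank-1 matrix [3, 2] ⊗ [1, 0]. So T has rank 1 (it is nonzero).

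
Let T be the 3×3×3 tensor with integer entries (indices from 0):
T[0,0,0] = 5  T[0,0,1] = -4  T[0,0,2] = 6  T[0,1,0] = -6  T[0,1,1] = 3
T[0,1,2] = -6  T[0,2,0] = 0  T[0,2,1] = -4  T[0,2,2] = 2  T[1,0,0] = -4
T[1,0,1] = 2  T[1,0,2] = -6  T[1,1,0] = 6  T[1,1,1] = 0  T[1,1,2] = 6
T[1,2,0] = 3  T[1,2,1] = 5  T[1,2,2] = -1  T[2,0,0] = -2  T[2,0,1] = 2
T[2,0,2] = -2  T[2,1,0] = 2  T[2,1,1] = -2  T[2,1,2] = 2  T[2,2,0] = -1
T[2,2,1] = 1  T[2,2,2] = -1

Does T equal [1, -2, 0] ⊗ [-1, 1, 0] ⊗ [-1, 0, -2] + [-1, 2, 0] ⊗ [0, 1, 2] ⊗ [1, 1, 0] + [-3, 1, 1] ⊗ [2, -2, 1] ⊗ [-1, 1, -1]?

No

Reconstruct entry (0,0,0) from the claimed factors: Σₗ aₗ[0]bₗ[0]cₗ[0] = (1)·(-1)·(-1) + (-1)·(0)·(1) + (-3)·(2)·(-1) = 7, but T[0,0,0] = 5. The claim is false.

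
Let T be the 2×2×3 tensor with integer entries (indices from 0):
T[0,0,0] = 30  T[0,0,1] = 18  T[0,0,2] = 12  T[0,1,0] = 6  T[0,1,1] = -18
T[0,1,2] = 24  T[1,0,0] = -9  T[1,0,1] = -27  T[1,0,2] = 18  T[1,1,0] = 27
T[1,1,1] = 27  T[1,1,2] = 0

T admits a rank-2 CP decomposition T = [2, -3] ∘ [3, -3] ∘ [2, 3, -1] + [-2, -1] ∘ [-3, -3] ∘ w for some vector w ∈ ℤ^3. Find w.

w = [3, 0, 3]

Subtract the known terms from T to get the rank-1 residual R = [-2, -1] ∘ [-3, -3] ∘ w, so R[i,j,k] = a[i]·b[j]·w[k]. Pick indices with nonzero a[0]·b[0] = (-2)·(-3) = 6. Only the fibre through (0,0,·) is needed: R[0,0,:] = T[0,0,:] − Σₗ aₗ[0]bₗ[0]cₗ = [30, 18, 12] − (2)·(3)·[2, 3, -1] = [18, 0, 18]. Then w[k] = R[0,0,k] / 6 for each k, giving w = [18, 0, 18] / 6 = [3, 0, 3].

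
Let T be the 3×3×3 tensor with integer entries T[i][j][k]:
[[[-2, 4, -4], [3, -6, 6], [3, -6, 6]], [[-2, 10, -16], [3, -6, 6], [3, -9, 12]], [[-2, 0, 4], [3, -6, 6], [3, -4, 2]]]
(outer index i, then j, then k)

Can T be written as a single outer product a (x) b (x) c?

No

The mode-3 unfolding of T (rows indexed by k, columns by (i,j) = (0,0), (0,1), (0,2), (1,0), (1,1), (1,2), (2,0), (2,1), (2,2)) is [[-2, 3, 3, -2, 3, 3, -2, 3, 3], [4, -6, -6, 10, -6, -9, 0, -6, -4], [-4, 6, 6, -16, 6, 12, 4, 6, 2]].
There the 2×2 minor on rows k ∈ {0, 1}, columns (i,j) ∈ {(0,0), (1,0)} is det [[-2, -2], [4, 10]] = -12 ≠ 0, so this unfolding has rank ≥ 2; CP rank is at least every unfolding rank, so rank(T) ≥ 2.
In particular rank(T) ≥ 2 > 1, so T is not rank-1.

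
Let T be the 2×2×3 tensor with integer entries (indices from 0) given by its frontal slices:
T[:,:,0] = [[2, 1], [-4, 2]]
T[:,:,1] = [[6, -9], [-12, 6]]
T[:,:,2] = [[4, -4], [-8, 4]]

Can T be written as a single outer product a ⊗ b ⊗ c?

No

The mode-1 unfolding of T (rows indexed by i, columns by (j,k) = (0,0), (0,1), (0,2), (1,0), (1,1), (1,2)) is [[2, 6, 4, 1, -9, -4], [-4, -12, -8, 2, 6, 4]].
There the 2×2 minor on rows i ∈ {0, 1}, columns (j,k) ∈ {(0,0), (1,0)} is det [[2, 1], [-4, 2]] = 8 ≠ 0, so this unfolding has rank ≥ 2; CP rank is at least every unfolding rank, so rank(T) ≥ 2.
In particular rank(T) ≥ 2 > 1, so T is not rank-1.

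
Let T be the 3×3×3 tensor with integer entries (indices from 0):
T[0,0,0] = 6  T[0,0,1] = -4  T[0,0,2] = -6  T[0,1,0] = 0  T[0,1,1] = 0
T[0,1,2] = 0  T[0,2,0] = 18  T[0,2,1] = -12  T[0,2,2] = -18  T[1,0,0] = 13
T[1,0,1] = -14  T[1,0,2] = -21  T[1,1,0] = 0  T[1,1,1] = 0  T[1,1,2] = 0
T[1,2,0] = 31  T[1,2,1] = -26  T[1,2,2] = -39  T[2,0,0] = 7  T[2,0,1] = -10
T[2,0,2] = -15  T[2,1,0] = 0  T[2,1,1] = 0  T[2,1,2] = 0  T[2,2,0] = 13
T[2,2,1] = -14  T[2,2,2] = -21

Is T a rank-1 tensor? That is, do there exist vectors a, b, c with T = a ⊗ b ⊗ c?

No

The mode-3 unfolding of T (rows indexed by k, columns by (i,j) = (0,0), (0,1), (0,2), (1,0), (1,1), (1,2), (2,0), (2,1), (2,2)) is [[6, 0, 18, 13, 0, 31, 7, 0, 13], [-4, 0, -12, -14, 0, -26, -10, 0, -14], [-6, 0, -18, -21, 0, -39, -15, 0, -21]].
There the 2×2 minor on rows k ∈ {0, 1}, columns (i,j) ∈ {(0,0), (1,0)} is det [[6, 13], [-4, -14]] = -32 ≠ 0, so this unfolding has rank ≥ 2; CP rank is at least every unfolding rank, so rank(T) ≥ 2.
In particular rank(T) ≥ 2 > 1, so T is not rank-1.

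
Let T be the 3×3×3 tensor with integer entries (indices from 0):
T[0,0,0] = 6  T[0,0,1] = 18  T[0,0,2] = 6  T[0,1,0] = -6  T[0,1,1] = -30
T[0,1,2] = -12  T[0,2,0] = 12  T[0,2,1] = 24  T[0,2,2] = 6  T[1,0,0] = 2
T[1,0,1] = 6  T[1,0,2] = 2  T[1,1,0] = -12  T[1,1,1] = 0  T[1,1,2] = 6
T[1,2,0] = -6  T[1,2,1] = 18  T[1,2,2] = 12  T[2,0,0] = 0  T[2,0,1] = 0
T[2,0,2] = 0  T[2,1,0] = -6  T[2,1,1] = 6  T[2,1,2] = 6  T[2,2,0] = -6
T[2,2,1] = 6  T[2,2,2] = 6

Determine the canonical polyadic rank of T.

Lower bound: the mode-1 unfolding of T (rows indexed by i, columns by (j,k) = (0,0), (0,1), (0,2), (1,0), (1,1), (1,2), (2,0), (2,1), (2,2)) is [[6, 18, 6, -6, -30, -12, 12, 24, 6], [2, 6, 2, -12, 0, 6, -6, 18, 12], [0, 0, 0, -6, 6, 6, -6, 6, 6]].
There the 2×2 minor on rows i ∈ {0, 1}, columns (j,k) ∈ {(0,0), (1,0)} is det [[6, -6], [2, -12]] = -60 ≠ 0, so this unfolding has rank ≥ 2; CP rank is at least every unfolding rank, so rank(T) ≥ 2. (Flattening ranks never certify an upper bound on CP rank; for that we must actually write T with 2 rank-1 terms.)
Upper bound — finding two terms. Write S_k = T[:,:,k] for the frontal slices: S₀ = [[6, -6, 12], [2, -12, -6], [0, -6, -6]], S₁ = [[18, -30, 24], [6, 0, 18], [0, 6, 6]], S₂ = [[6, -12, 6], [2, 6, 12], [0, 6, 6]].
If T = a₁ ∘ b₁ ∘ c₁ + a₂ ∘ b₂ ∘ c₂ then each S_k = c₁[k]·a₁b₁ᵀ + c₂[k]·a₂b₂ᵀ. S₀ and S₁ are linearly independent, so a₁b₁ᵀ and a₂b₂ᵀ must span the same plane of matrices: they are the rank-1 matrices of the form x·S₀ + y·S₁.
The 2×2 minor of x·S₀ + y·S₁ on rows {0,1}, columns {0,1} is −60·x² − 120·xy + 180·y² = (-60)·(x + 3·y)(x − y), vanishing at (x:y) = (3:-1) and (1:1).
M₁ = 3·S₀ − S₁ = [[0, 12, 12], [0, -36, -36], [0, -24, -24]] = 12·[1, -3, -2][0, 1, 1]ᵀ and M₂ = S₀ + S₁ = [[24, -36, 36], [8, -12, 12], [0, 0, 0]] = 4·[3, 1, 0][2, -3, 3]ᵀ, so take a₁ = [1, -3, -2], b₁ = [0, 1, 1], a₂ = [3, 1, 0], b₂ = [2, -3, 3].
Each slice is an integer combination of E₁ = a₁b₁ᵀ and E₂ = a₂b₂ᵀ: S₀ = 3·E₁ + E₂, S₁ = −3·E₁ + 3·E₂, S₂ = −3·E₁ + E₂; reading off coefficients, c₁ = [3, -3, -3] and c₂ = [1, 3, 1].
Hence T = [1, -3, -2] ∘ [0, 1, 1] ∘ [3, -3, -3] + [3, 1, 0] ∘ [2, -3, 3] ∘ [1, 3, 1], so rank(T) ≤ 2.
These bounds meet, so rank(T) = 2.
Check entry T[2,2,2] = 6: (-2)·(1)·(-3) + (0)·(3)·(1) = 6.

2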